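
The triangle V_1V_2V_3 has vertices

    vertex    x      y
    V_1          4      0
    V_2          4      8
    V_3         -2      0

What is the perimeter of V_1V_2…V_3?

24

|V_1V_2| = √((0)² + (8)²) = √64 = 8
|V_2V_3| = √((-6)² + (-8)²) = √100 = 10
|V_3V_1| = √((6)² + (0)²) = √36 = 6
Perimeter = 8 + 10 + 6 = 24.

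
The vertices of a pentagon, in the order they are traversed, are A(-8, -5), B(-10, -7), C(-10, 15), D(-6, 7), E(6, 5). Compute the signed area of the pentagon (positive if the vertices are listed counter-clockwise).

-128

Apply the surveyor's formula: 2A = Σ (x_i·y_{i+1} − x_{i+1}·y_i), indices taken mod 5.
Cross-terms: 6, -220, 20, -72, 10  ⇒  Σ = -256
Signed area = Σ/2 = -128 (negative ⇒ clockwise traversal).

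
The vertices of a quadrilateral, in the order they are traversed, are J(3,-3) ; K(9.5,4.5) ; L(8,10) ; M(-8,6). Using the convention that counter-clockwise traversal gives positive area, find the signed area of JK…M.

117.5

Apply the shoelace formula: 2A = Σ (x_i·y_{i+1} − x_{i+1}·y_i), indices taken mod 4.
Cross-terms: 42, 59, 128, 6  ⇒  Σ = 235
Signed area = Σ/2 = 117.5 (positive ⇒ counter-clockwise traversal).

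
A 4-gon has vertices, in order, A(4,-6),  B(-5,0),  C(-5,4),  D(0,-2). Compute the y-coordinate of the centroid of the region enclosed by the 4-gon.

-7/12

Apply the shoelace formula. First the cross-terms c_i = x_i·y_{i+1} − x_{i+1}·y_i:
  -30, -20, 10, 8  ⇒  2A = -32, A = -16.
Then Σ (y_i + y_{i+1})·c_i = 56, so ȳ = 56 / (6·(-16)) = -7/12.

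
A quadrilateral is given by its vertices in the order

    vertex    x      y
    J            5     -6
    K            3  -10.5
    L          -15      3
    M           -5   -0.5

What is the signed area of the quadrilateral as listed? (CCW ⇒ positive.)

-64

Cross-terms: -34.5, -148.5, 22.5, 32.5  ⇒  Σ = -128
Signed area = Σ/2 = -64 (negative ⇒ clockwise traversal).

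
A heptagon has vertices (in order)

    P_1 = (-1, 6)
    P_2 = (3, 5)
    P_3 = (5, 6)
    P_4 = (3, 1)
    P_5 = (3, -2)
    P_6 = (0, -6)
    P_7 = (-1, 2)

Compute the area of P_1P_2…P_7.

Cross-terms: -23, -7, -13, -9, -18, -6, -4  ⇒  Σ = -80
Area = |Σ|/2 = 40.

40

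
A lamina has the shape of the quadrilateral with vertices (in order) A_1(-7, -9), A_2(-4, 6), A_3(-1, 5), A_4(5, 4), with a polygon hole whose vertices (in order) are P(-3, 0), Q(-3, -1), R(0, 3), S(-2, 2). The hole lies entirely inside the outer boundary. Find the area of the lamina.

66

Outer boundary:
A_1→A_2: (-7)(6) − (-4)(-9) = -78
A_2→A_3: (-4)(5) − (-1)(6) = -14
A_3→A_4: (-1)(4) − (5)(5) = -29
A_4→A_1: (5)(-9) − (-7)(4) = -17
Σ = -138
Area = |Σ|/2 = 69.
Hole:
Cross-terms: 3, -9, 6, 6  ⇒  Σ = 6
Area = |Σ|/2 = 3.
Net area = 69 − 3 = 66.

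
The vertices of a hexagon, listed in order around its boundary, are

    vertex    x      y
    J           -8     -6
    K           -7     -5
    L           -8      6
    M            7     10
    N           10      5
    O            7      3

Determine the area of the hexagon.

Apply the shoelace formula: 2A = Σ (x_i·y_{i+1} − x_{i+1}·y_i), indices taken mod 6.
Cross-terms: -2, -82, -122, -65, -5, -18  ⇒  Σ = -294
Area = |Σ|/2 = 147.

147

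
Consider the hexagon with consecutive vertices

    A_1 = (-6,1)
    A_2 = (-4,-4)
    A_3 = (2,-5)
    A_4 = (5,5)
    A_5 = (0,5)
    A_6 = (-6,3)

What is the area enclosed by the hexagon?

79

Σ = (28) + (28) + (35) + (25) + (30) + (12) = 158
Area = |Σ|/2 = 79.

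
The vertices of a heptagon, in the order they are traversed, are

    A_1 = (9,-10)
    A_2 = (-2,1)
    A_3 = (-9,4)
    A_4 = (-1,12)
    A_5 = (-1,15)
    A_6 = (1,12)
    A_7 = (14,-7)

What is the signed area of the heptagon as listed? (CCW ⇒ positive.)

Apply the shoelace formula: 2A = Σ (x_i·y_{i+1} − x_{i+1}·y_i), indices taken mod 7.
Σ = (-11) + (1) + (-104) + (-3) + (-27) + (-175) + (-77) = -396
Signed area = Σ/2 = -198 (negative ⇒ clockwise traversal).

-198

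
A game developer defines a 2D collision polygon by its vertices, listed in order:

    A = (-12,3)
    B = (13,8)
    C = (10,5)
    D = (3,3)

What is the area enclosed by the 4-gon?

Apply the shoelace formula: 2A = Σ (x_i·y_{i+1} − x_{i+1}·y_i), indices taken mod 4.
Σ = (-135) + (-15) + (15) + (45) = -90
Area = |Σ|/2 = 45.

45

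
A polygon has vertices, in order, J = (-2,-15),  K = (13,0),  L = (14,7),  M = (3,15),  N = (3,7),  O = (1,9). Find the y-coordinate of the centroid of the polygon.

274/237

Apply the shoelace formula. First the cross-terms c_i = x_i·y_{i+1} − x_{i+1}·y_i:
  195, 91, 189, -24, 20, 3  ⇒  2A = 474, A = 237.
Then Σ (y_i + y_{i+1})·c_i = 1644, so ȳ = 1644 / (6·237) = 274/237.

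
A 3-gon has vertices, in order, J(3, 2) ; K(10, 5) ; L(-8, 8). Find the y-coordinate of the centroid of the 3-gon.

Apply the surveyor's formula. First the cross-terms c_i = x_i·y_{i+1} − x_{i+1}·y_i:
  -5, 120, -40  ⇒  2A = 75, A = 37.5.
Then Σ (y_i + y_{i+1})·c_i = 1125, so ȳ = 1125 / (6·37.5) = 5.

5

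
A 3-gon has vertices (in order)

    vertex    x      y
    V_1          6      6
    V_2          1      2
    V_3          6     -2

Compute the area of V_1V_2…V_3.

20

Σ = (6) + (-14) + (48) = 40
Area = |Σ|/2 = 20.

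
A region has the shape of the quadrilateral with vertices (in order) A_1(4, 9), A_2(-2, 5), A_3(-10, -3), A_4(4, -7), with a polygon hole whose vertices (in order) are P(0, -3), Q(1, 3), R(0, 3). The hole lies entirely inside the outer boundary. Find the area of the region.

Outer boundary:
Apply Gauss's area formula: 2A = Σ (x_i·y_{i+1} − x_{i+1}·y_i), indices taken mod 4.
Σ = (38) + (56) + (82) + (64) = 240
Area = |Σ|/2 = 120.
Hole:
Σ = (3) + (3) + (0) = 6
Area = |Σ|/2 = 3.
Net area = 120 − 3 = 117.

117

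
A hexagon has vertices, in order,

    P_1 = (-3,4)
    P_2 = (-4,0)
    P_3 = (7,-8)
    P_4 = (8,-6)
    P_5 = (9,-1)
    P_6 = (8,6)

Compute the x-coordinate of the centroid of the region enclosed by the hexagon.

Apply the shoelace (surveyor's) formula. First the cross-terms c_i = x_i·y_{i+1} − x_{i+1}·y_i:
  16, 32, 22, 46, 62, 50  ⇒  2A = 228, A = 114.
Then Σ (x_i + x_{i+1})·c_i = 2400, so x̄ = 2400 / (6·114) = 200/57.

200/57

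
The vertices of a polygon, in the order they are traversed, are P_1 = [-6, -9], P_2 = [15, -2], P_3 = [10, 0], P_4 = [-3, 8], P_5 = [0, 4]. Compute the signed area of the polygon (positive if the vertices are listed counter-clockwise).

Σ = (147) + (20) + (80) + (-12) + (24) = 259
Signed area = Σ/2 = 129.5 (positive ⇒ counter-clockwise traversal).

129.5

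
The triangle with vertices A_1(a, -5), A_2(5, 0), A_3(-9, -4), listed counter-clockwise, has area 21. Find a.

-2

Write out the shoelace sum; only the two edges meeting at A_1 involve a:
2·Area = [((-9)·(-5) − a·(-4)) + (a·0 − 5·(-5))] + -20
       = 4·a + 50 = 42
⇒ a = -2.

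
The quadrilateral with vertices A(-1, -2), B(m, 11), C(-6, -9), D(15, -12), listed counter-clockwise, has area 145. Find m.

Write out the shoelace sum; only the two edges meeting at B involve m:
2·Area = [((-1)·11 − m·(-2)) + (m·(-9) − (-6)·11)] + 165
       = -7·m + 220 = 290
⇒ m = -10.

-10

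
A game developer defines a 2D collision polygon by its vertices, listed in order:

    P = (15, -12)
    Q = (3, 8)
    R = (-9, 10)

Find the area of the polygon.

108

Apply the surveyor's formula: 2A = Σ (x_i·y_{i+1} − x_{i+1}·y_i), indices taken mod 3.
Σ = (156) + (102) + (-42) = 216
Area = |Σ|/2 = 108.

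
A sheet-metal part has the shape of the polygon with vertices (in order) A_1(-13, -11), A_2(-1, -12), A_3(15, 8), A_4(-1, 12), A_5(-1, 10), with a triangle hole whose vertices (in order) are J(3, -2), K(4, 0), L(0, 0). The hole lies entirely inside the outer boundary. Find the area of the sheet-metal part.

320

Outer boundary:
Apply the shoelace (surveyor's) formula: 2A = Σ (x_i·y_{i+1} − x_{i+1}·y_i), indices taken mod 5.
A_1→A_2: (-13)(-12) − (-1)(-11) = 145
A_2→A_3: (-1)(8) − (15)(-12) = 172
A_3→A_4: (15)(12) − (-1)(8) = 188
A_4→A_5: (-1)(10) − (-1)(12) = 2
A_5→A_1: (-1)(-11) − (-13)(10) = 141
Σ = 648
Area = |Σ|/2 = 324.
Hole:
Apply Gauss's area formula: 2A = Σ (x_i·y_{i+1} − x_{i+1}·y_i), indices taken mod 3.
J→K: (3)(0) − (4)(-2) = 8
K→L: (4)(0) − (0)(0) = 0
L→J: (0)(-2) − (3)(0) = 0
Σ = 8
Area = |Σ|/2 = 4.
Net area = 324 − 4 = 320.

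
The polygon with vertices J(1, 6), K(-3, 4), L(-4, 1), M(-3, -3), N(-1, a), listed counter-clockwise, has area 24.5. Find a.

The doubled signed area Σ (x_i y_{i+1} − x_{i+1} y_i) is linear in a.
With a=0 it equals 41; the coefficient of a is -4 (from the two edges through N).
So -4·a + 41 = 2·24.5 = 49 ⇒ a = -2.

-2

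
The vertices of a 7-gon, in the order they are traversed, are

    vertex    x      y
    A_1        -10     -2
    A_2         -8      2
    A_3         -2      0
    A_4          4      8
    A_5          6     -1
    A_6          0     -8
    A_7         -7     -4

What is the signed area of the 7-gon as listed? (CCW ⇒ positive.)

Apply the shoelace formula: 2A = Σ (x_i·y_{i+1} − x_{i+1}·y_i), indices taken mod 7.
Σ = (-36) + (4) + (-16) + (-52) + (-48) + (-56) + (-26) = -230
Signed area = Σ/2 = -115 (negative ⇒ clockwise traversal).

-115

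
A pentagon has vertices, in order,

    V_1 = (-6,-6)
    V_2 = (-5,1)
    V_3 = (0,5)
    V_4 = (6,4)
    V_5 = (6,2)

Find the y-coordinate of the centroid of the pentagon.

72/127

Apply the shoelace (surveyor's) formula. First the cross-terms c_i = x_i·y_{i+1} − x_{i+1}·y_i:
  -36, -25, -30, -12, -24  ⇒  2A = -127, A = -63.5.
Then Σ (y_i + y_{i+1})·c_i = -216, so ȳ = -216 / (6·(-63.5)) = 72/127.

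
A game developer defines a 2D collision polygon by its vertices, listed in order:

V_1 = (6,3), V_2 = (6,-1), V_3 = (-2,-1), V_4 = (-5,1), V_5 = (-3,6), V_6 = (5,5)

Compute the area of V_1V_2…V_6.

63

Σ = (-24) + (-8) + (-7) + (-27) + (-45) + (-15) = -126
Area = |Σ|/2 = 63.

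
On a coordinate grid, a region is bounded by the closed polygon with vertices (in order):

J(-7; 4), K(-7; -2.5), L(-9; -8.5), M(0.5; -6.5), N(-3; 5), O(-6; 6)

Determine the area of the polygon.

79.125

J→K: (-7)(-2.5) − (-7)(4) = 45.5
K→L: (-7)(-8.5) − (-9)(-2.5) = 37
L→M: (-9)(-6.5) − (0.5)(-8.5) = 62.75
M→N: (0.5)(5) − (-3)(-6.5) = -17
N→O: (-3)(6) − (-6)(5) = 12
O→J: (-6)(4) − (-7)(6) = 18
Σ = 158.25
Area = |Σ|/2 = 79.125.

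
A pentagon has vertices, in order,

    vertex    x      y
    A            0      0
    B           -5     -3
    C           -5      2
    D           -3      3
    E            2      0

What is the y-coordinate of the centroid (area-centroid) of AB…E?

19/60

Apply Gauss's area formula. First the cross-terms c_i = x_i·y_{i+1} − x_{i+1}·y_i:
  0, -25, -9, -6, 0  ⇒  2A = -40, A = -20.
Then Σ (y_i + y_{i+1})·c_i = -38, so ȳ = -38 / (6·(-20)) = 19/60.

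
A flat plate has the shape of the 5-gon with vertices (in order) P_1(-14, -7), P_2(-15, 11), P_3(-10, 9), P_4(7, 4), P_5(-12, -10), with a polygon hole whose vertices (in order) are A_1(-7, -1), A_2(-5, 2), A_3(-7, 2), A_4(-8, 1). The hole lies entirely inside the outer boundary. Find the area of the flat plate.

Outer boundary:
Apply Gauss's area formula: 2A = Σ (x_i·y_{i+1} − x_{i+1}·y_i), indices taken mod 5.
P_1→P_2: (-14)(11) − (-15)(-7) = -259
P_2→P_3: (-15)(9) − (-10)(11) = -25
P_3→P_4: (-10)(4) − (7)(9) = -103
P_4→P_5: (7)(-10) − (-12)(4) = -22
P_5→P_1: (-12)(-7) − (-14)(-10) = -56
Σ = -465
Area = |Σ|/2 = 232.5.
Hole:
Apply the surveyor's formula: 2A = Σ (x_i·y_{i+1} − x_{i+1}·y_i), indices taken mod 4.
Cross-terms: -19, 4, 9, 15  ⇒  Σ = 9
Area = |Σ|/2 = 4.5.
Net area = 232.5 − 4.5 = 228.

228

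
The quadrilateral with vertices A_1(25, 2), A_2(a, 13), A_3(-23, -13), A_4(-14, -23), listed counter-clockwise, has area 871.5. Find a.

The doubled signed area Σ (x_i y_{i+1} − x_{i+1} y_i) is linear in a.
With a=0 it equals 1518; the coefficient of a is -15 (from the two edges through A_2).
So -15·a + 1518 = 2·871.5 = 1743 ⇒ a = -15.

-15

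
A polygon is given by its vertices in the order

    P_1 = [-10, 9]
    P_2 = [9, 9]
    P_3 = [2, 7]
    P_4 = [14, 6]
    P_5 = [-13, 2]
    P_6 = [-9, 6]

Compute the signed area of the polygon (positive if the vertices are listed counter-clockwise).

-93.5

Apply the surveyor's formula: 2A = Σ (x_i·y_{i+1} − x_{i+1}·y_i), indices taken mod 6.
Σ = (-171) + (45) + (-86) + (106) + (-60) + (-21) = -187
Signed area = Σ/2 = -93.5 (negative ⇒ clockwise traversal).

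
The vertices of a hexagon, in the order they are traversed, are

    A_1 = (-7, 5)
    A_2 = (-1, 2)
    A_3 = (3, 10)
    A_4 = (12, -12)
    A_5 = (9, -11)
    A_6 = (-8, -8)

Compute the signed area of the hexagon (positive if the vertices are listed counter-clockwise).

-230.5

Apply the shoelace (surveyor's) formula: 2A = Σ (x_i·y_{i+1} − x_{i+1}·y_i), indices taken mod 6.
A_1→A_2: (-7)(2) − (-1)(5) = -9
A_2→A_3: (-1)(10) − (3)(2) = -16
A_3→A_4: (3)(-12) − (12)(10) = -156
A_4→A_5: (12)(-11) − (9)(-12) = -24
A_5→A_6: (9)(-8) − (-8)(-11) = -160
A_6→A_1: (-8)(5) − (-7)(-8) = -96
Σ = -461
Signed area = Σ/2 = -230.5 (negative ⇒ clockwise traversal).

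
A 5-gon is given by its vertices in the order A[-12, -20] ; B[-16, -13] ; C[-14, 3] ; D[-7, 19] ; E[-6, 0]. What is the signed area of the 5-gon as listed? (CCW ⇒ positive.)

Σ = (-164) + (-230) + (-245) + (114) + (120) = -405
Signed area = Σ/2 = -202.5 (negative ⇒ clockwise traversal).

-202.5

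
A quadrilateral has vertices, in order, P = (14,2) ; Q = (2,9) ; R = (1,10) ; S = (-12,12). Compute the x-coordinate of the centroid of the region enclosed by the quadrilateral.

Apply the shoelace formula. First the cross-terms c_i = x_i·y_{i+1} − x_{i+1}·y_i:
  122, 11, 132, -192  ⇒  2A = 73, A = 36.5.
Then Σ (x_i + x_{i+1})·c_i = 149, so x̄ = 149 / (6·36.5) = 149/219.

149/219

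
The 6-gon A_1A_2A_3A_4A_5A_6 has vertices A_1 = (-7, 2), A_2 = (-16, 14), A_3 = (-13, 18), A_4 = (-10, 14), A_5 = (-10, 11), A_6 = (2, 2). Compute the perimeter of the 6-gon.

|A_1A_2| = √((-9)² + (12)²) = √225 = 15
|A_2A_3| = √((3)² + (4)²) = √25 = 5
|A_3A_4| = √((3)² + (-4)²) = √25 = 5
|A_4A_5| = √((0)² + (-3)²) = √9 = 3
|A_5A_6| = √((12)² + (-9)²) = √225 = 15
|A_6A_1| = √((-9)² + (0)²) = √81 = 9
Perimeter = 15 + 5 + 5 + 3 + 15 + 9 = 52.

52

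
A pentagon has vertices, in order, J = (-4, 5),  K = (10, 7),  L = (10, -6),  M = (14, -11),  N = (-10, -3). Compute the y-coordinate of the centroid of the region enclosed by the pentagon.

-115/112

Apply Gauss's area formula. First the cross-terms c_i = x_i·y_{i+1} − x_{i+1}·y_i:
  -78, -130, -26, -152, -62  ⇒  2A = -448, A = -224.
Then Σ (y_i + y_{i+1})·c_i = 1380, so ȳ = 1380 / (6·(-224)) = -115/112.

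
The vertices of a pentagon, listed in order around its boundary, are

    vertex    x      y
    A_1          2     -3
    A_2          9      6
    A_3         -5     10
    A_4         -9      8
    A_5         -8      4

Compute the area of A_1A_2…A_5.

Apply the shoelace (surveyor's) formula: 2A = Σ (x_i·y_{i+1} − x_{i+1}·y_i), indices taken mod 5.
Σ = (39) + (120) + (50) + (28) + (16) = 253
Area = |Σ|/2 = 126.5.

126.5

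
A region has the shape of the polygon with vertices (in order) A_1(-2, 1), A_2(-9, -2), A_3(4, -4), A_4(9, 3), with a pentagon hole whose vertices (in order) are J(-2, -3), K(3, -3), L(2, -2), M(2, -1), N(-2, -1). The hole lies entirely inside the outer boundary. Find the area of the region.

51.5

Outer boundary:
Cross-terms: 13, 44, 48, 15  ⇒  Σ = 120
Area = |Σ|/2 = 60.
Hole:
Apply the surveyor's formula: 2A = Σ (x_i·y_{i+1} − x_{i+1}·y_i), indices taken mod 5.
Cross-terms: 15, 0, 2, -4, 4  ⇒  Σ = 17
Area = |Σ|/2 = 8.5.
Net area = 60 − 8.5 = 51.5.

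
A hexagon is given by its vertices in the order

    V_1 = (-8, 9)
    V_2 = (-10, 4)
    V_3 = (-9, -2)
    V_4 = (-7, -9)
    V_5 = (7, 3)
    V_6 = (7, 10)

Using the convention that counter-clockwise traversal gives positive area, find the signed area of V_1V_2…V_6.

207.5

Apply the shoelace (surveyor's) formula: 2A = Σ (x_i·y_{i+1} − x_{i+1}·y_i), indices taken mod 6.
Σ = (58) + (56) + (67) + (42) + (49) + (143) = 415
Signed area = Σ/2 = 207.5 (positive ⇒ counter-clockwise traversal).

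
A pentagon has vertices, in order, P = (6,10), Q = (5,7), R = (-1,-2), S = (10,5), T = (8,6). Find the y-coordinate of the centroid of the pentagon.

Apply the shoelace formula. First the cross-terms c_i = x_i·y_{i+1} − x_{i+1}·y_i:
  -8, -3, 15, 20, 44  ⇒  2A = 68, A = 34.
Then Σ (y_i + y_{i+1})·c_i = 818, so ȳ = 818 / (6·34) = 409/102.

409/102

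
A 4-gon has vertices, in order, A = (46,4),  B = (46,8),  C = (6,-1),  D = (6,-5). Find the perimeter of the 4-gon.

|AB| = √((0)² + (4)²) = √16 = 4
|BC| = √((-40)² + (-9)²) = √1681 = 41
|CD| = √((0)² + (-4)²) = √16 = 4
|DA| = √((40)² + (9)²) = √1681 = 41
Perimeter = 4 + 41 + 4 + 41 = 90.

90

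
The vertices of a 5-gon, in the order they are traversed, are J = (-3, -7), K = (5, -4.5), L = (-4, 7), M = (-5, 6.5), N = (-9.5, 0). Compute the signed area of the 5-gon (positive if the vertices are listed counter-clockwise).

101.375

Apply Gauss's area formula: 2A = Σ (x_i·y_{i+1} − x_{i+1}·y_i), indices taken mod 5.
Cross-terms: 48.5, 17, 9, 61.75, 66.5  ⇒  Σ = 202.75
Signed area = Σ/2 = 101.375 (positive ⇒ counter-clockwise traversal).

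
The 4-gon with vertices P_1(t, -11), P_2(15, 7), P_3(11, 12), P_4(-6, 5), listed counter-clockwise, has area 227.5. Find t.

-3

The doubled signed area Σ (x_i y_{i+1} − x_{i+1} y_i) is linear in t.
With t=0 it equals 461; the coefficient of t is 2 (from the two edges through P_1).
So 2·t + 461 = 2·227.5 = 455 ⇒ t = -3.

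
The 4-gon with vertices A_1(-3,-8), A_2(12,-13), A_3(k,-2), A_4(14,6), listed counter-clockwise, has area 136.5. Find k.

12

Write out the shoelace sum; only the two edges meeting at A_3 involve k:
2·Area = [(12·(-2) − k·(-13)) + (k·6 − 14·(-2))] + 41
       = 19·k + 45 = 273
⇒ k = 12.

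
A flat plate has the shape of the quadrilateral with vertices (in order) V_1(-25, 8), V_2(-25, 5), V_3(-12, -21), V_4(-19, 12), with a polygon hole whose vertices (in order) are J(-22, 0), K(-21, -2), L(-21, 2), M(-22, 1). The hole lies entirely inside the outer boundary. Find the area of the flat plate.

Outer boundary:
Σ = (75) + (585) + (-543) + (148) = 265
Area = |Σ|/2 = 132.5.
Hole:
Apply the shoelace (surveyor's) formula: 2A = Σ (x_i·y_{i+1} − x_{i+1}·y_i), indices taken mod 4.
Cross-terms: 44, -84, 23, 22  ⇒  Σ = 5
Area = |Σ|/2 = 2.5.
Net area = 132.5 − 2.5 = 130.

130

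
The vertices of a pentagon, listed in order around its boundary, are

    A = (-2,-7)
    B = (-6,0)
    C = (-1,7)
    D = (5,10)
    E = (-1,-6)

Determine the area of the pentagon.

Apply the shoelace formula: 2A = Σ (x_i·y_{i+1} − x_{i+1}·y_i), indices taken mod 5.
Σ = (-42) + (-42) + (-45) + (-20) + (-5) = -154
Area = |Σ|/2 = 77.

77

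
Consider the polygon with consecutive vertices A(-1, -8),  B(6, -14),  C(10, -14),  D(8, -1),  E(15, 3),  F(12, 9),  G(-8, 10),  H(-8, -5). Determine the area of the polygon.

Apply the shoelace formula: 2A = Σ (x_i·y_{i+1} − x_{i+1}·y_i), indices taken mod 8.
Σ = (62) + (56) + (102) + (39) + (99) + (192) + (120) + (59) = 729
Area = |Σ|/2 = 364.5.

364.5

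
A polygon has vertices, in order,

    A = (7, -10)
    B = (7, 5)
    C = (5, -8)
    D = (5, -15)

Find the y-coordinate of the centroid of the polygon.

Apply the shoelace formula. First the cross-terms c_i = x_i·y_{i+1} − x_{i+1}·y_i:
  105, -81, -35, 55  ⇒  2A = 44, A = 22.
Then Σ (y_i + y_{i+1})·c_i = -852, so ȳ = -852 / (6·22) = -71/11.

-71/11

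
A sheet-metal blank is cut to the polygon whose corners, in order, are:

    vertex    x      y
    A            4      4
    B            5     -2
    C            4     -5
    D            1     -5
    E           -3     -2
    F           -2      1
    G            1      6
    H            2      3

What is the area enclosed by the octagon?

55

Apply the shoelace (surveyor's) formula: 2A = Σ (x_i·y_{i+1} − x_{i+1}·y_i), indices taken mod 8.
Cross-terms: -28, -17, -15, -17, -7, -13, -9, -4  ⇒  Σ = -110
Area = |Σ|/2 = 55.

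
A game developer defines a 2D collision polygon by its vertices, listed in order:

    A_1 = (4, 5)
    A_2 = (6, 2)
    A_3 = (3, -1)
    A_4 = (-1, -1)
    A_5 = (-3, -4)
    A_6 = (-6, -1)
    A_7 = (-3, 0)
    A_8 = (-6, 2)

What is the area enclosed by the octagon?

52.5

Apply the shoelace formula: 2A = Σ (x_i·y_{i+1} − x_{i+1}·y_i), indices taken mod 8.
Cross-terms: -22, -12, -4, 1, -21, -3, -6, -38  ⇒  Σ = -105
Area = |Σ|/2 = 52.5.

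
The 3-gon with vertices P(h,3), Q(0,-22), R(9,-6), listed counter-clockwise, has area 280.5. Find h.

-21

The doubled signed area Σ (x_i y_{i+1} − x_{i+1} y_i) is linear in h.
With h=0 it equals 225; the coefficient of h is -16 (from the two edges through P).
So -16·h + 225 = 2·280.5 = 561 ⇒ h = -21.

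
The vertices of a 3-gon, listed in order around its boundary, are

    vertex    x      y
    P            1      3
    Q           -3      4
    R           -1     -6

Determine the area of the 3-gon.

Apply the shoelace (surveyor's) formula: 2A = Σ (x_i·y_{i+1} − x_{i+1}·y_i), indices taken mod 3.
Cross-terms: 13, 22, 3  ⇒  Σ = 38
Area = |Σ|/2 = 19.

19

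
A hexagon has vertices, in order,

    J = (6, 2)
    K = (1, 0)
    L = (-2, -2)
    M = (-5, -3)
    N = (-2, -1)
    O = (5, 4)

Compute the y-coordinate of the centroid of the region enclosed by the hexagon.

23/26

Apply the shoelace formula. First the cross-terms c_i = x_i·y_{i+1} − x_{i+1}·y_i:
  -2, -2, -4, -1, -3, -14  ⇒  2A = -26, A = -13.
Then Σ (y_i + y_{i+1})·c_i = -69, so ȳ = -69 / (6·(-13)) = 23/26.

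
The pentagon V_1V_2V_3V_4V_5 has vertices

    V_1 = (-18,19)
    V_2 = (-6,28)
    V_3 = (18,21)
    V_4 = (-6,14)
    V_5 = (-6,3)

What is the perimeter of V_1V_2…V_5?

96

|V_1V_2| = √((12)² + (9)²) = √225 = 15
|V_2V_3| = √((24)² + (-7)²) = √625 = 25
|V_3V_4| = √((-24)² + (-7)²) = √625 = 25
|V_4V_5| = √((0)² + (-11)²) = √121 = 11
|V_5V_1| = √((-12)² + (16)²) = √400 = 20
Perimeter = 15 + 25 + 25 + 11 + 20 = 96.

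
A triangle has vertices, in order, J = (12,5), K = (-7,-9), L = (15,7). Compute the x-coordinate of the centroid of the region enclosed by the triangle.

20/3

Apply the surveyor's formula. First the cross-terms c_i = x_i·y_{i+1} − x_{i+1}·y_i:
  -73, 86, -9  ⇒  2A = 4, A = 2.
Then Σ (x_i + x_{i+1})·c_i = 80, so x̄ = 80 / (6·2) = 20/3.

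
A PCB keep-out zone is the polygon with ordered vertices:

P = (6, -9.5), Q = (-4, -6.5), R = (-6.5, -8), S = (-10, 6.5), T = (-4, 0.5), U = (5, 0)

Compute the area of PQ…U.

Σ = (-77) + (-10.25) + (-122.25) + (21) + (-2.5) + (-47.5) = -238.5
Area = |Σ|/2 = 119.25.

119.25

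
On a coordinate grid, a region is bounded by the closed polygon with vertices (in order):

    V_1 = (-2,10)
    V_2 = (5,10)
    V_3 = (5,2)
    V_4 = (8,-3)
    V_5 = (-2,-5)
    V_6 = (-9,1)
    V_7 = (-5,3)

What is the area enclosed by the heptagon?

150

Σ = (-70) + (-40) + (-31) + (-46) + (-47) + (-22) + (-44) = -300
Area = |Σ|/2 = 150.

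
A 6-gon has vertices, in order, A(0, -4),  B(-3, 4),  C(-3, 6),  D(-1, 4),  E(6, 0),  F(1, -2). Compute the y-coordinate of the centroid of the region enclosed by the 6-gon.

0.875

Apply the shoelace (surveyor's) formula. First the cross-terms c_i = x_i·y_{i+1} − x_{i+1}·y_i:
  -12, -6, -6, -24, -12, -4  ⇒  2A = -64, A = -32.
Then Σ (y_i + y_{i+1})·c_i = -168, so ȳ = -168 / (6·(-32)) = 0.875.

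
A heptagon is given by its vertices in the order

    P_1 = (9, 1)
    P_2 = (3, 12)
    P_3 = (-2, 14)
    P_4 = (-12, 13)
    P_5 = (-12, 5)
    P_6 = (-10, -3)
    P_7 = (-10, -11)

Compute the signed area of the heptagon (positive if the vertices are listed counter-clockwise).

Σ = (105) + (66) + (142) + (96) + (86) + (80) + (89) = 664
Signed area = Σ/2 = 332 (positive ⇒ counter-clockwise traversal).

332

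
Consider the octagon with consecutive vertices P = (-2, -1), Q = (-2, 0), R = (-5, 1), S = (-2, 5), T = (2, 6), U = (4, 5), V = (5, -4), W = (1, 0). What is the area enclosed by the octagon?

Apply Gauss's area formula: 2A = Σ (x_i·y_{i+1} − x_{i+1}·y_i), indices taken mod 8.
Cross-terms: -2, -2, -23, -22, -14, -41, 4, -1  ⇒  Σ = -101
Area = |Σ|/2 = 50.5.

50.5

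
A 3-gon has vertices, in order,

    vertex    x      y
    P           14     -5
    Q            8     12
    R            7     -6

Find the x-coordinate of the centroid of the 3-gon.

29/3

Apply Gauss's area formula. First the cross-terms c_i = x_i·y_{i+1} − x_{i+1}·y_i:
  208, -132, 49  ⇒  2A = 125, A = 62.5.
Then Σ (x_i + x_{i+1})·c_i = 3625, so x̄ = 3625 / (6·62.5) = 29/3.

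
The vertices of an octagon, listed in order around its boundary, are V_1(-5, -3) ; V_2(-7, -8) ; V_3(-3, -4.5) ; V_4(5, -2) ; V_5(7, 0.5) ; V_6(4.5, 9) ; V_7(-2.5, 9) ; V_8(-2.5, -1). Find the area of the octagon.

Apply Gauss's area formula: 2A = Σ (x_i·y_{i+1} − x_{i+1}·y_i), indices taken mod 8.
V_1→V_2: (-5)(-8) − (-7)(-3) = 19
V_2→V_3: (-7)(-4.5) − (-3)(-8) = 7.5
V_3→V_4: (-3)(-2) − (5)(-4.5) = 28.5
V_4→V_5: (5)(0.5) − (7)(-2) = 16.5
V_5→V_6: (7)(9) − (4.5)(0.5) = 60.75
V_6→V_7: (4.5)(9) − (-2.5)(9) = 63
V_7→V_8: (-2.5)(-1) − (-2.5)(9) = 25
V_8→V_1: (-2.5)(-3) − (-5)(-1) = 2.5
Σ = 222.75
Area = |Σ|/2 = 111.375.

111.375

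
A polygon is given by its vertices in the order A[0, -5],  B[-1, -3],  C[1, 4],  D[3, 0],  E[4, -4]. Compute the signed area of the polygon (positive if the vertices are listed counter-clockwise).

-25

A→B: (0)(-3) − (-1)(-5) = -5
B→C: (-1)(4) − (1)(-3) = -1
C→D: (1)(0) − (3)(4) = -12
D→E: (3)(-4) − (4)(0) = -12
E→A: (4)(-5) − (0)(-4) = -20
Σ = -50
Signed area = Σ/2 = -25 (negative ⇒ clockwise traversal).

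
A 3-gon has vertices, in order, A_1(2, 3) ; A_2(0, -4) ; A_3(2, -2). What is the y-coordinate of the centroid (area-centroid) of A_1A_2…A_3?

Apply the shoelace formula. First the cross-terms c_i = x_i·y_{i+1} − x_{i+1}·y_i:
  -8, 8, 10  ⇒  2A = 10, A = 5.
Then Σ (y_i + y_{i+1})·c_i = -30, so ȳ = -30 / (6·5) = -1.

-1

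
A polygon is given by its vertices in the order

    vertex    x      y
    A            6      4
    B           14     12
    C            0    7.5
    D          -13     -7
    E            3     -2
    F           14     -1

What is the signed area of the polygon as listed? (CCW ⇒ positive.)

Σ = (16) + (105) + (97.5) + (47) + (25) + (62) = 352.5
Signed area = Σ/2 = 176.25 (positive ⇒ counter-clockwise traversal).

176.25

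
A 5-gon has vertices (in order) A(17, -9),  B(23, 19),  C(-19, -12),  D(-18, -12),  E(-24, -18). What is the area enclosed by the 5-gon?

Apply the shoelace (surveyor's) formula: 2A = Σ (x_i·y_{i+1} − x_{i+1}·y_i), indices taken mod 5.
A→B: (17)(19) − (23)(-9) = 530
B→C: (23)(-12) − (-19)(19) = 85
C→D: (-19)(-12) − (-18)(-12) = 12
D→E: (-18)(-18) − (-24)(-12) = 36
E→A: (-24)(-9) − (17)(-18) = 522
Σ = 1185
Area = |Σ|/2 = 592.5.

592.5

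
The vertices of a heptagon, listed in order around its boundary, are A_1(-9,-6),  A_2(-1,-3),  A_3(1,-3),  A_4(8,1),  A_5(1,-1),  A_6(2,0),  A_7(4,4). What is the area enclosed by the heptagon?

32.5

Apply Gauss's area formula: 2A = Σ (x_i·y_{i+1} − x_{i+1}·y_i), indices taken mod 7.
A_1→A_2: (-9)(-3) − (-1)(-6) = 21
A_2→A_3: (-1)(-3) − (1)(-3) = 6
A_3→A_4: (1)(1) − (8)(-3) = 25
A_4→A_5: (8)(-1) − (1)(1) = -9
A_5→A_6: (1)(0) − (2)(-1) = 2
A_6→A_7: (2)(4) − (4)(0) = 8
A_7→A_1: (4)(-6) − (-9)(4) = 12
Σ = 65
Area = |Σ|/2 = 32.5.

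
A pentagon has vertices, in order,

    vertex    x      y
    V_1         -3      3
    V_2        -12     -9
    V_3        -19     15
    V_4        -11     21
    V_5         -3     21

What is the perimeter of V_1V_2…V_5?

76

|V_1V_2| = √((-9)² + (-12)²) = √225 = 15
|V_2V_3| = √((-7)² + (24)²) = √625 = 25
|V_3V_4| = √((8)² + (6)²) = √100 = 10
|V_4V_5| = √((8)² + (0)²) = √64 = 8
|V_5V_1| = √((0)² + (-18)²) = √324 = 18
Perimeter = 15 + 25 + 10 + 8 + 18 = 76.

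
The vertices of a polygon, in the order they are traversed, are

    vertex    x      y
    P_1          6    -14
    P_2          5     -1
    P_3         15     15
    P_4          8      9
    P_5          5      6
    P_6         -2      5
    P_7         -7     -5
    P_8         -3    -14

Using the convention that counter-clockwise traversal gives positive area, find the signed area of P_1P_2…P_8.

231.5

P_1→P_2: (6)(-1) − (5)(-14) = 64
P_2→P_3: (5)(15) − (15)(-1) = 90
P_3→P_4: (15)(9) − (8)(15) = 15
P_4→P_5: (8)(6) − (5)(9) = 3
P_5→P_6: (5)(5) − (-2)(6) = 37
P_6→P_7: (-2)(-5) − (-7)(5) = 45
P_7→P_8: (-7)(-14) − (-3)(-5) = 83
P_8→P_1: (-3)(-14) − (6)(-14) = 126
Σ = 463
Signed area = Σ/2 = 231.5 (positive ⇒ counter-clockwise traversal).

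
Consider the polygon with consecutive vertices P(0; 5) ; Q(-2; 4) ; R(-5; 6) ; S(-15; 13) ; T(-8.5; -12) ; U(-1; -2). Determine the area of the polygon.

166.75

Apply the shoelace formula: 2A = Σ (x_i·y_{i+1} − x_{i+1}·y_i), indices taken mod 6.
Σ = (10) + (8) + (25) + (290.5) + (5) + (-5) = 333.5
Area = |Σ|/2 = 166.75.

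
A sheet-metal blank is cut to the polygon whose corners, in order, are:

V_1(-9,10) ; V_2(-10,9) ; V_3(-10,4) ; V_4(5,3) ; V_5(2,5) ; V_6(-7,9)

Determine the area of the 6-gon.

51

Apply the shoelace (surveyor's) formula: 2A = Σ (x_i·y_{i+1} − x_{i+1}·y_i), indices taken mod 6.
Cross-terms: 19, 50, -50, 19, 53, 11  ⇒  Σ = 102
Area = |Σ|/2 = 51.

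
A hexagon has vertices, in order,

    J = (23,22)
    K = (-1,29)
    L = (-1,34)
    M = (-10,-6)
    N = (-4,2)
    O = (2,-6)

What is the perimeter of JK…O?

126

|JK| = √((-24)² + (7)²) = √625 = 25
|KL| = √((0)² + (5)²) = √25 = 5
|LM| = √((-9)² + (-40)²) = √1681 = 41
|MN| = √((6)² + (8)²) = √100 = 10
|NO| = √((6)² + (-8)²) = √100 = 10
|OJ| = √((21)² + (28)²) = √1225 = 35
Perimeter = 25 + 5 + 41 + 10 + 10 + 35 = 126.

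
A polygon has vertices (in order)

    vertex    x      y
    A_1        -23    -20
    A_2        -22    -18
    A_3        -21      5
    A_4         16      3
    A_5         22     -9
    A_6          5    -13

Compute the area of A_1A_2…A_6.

753.5

Σ = (-26) + (-488) + (-143) + (-210) + (-241) + (-399) = -1507
Area = |Σ|/2 = 753.5.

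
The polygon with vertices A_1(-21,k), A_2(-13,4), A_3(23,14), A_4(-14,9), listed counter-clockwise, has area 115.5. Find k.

The doubled signed area Σ (x_i y_{i+1} − x_{i+1} y_i) is linear in k.
With k=0 it equals 234; the coefficient of k is -1 (from the two edges through A_1).
So -1·k + 234 = 2·115.5 = 231 ⇒ k = 3.

3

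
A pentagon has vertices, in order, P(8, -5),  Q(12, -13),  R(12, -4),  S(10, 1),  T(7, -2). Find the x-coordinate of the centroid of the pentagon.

Apply the shoelace formula. First the cross-terms c_i = x_i·y_{i+1} − x_{i+1}·y_i:
  -44, 108, 52, -27, -19  ⇒  2A = 70, A = 35.
Then Σ (x_i + x_{i+1})·c_i = 2112, so x̄ = 2112 / (6·35) = 352/35.

352/35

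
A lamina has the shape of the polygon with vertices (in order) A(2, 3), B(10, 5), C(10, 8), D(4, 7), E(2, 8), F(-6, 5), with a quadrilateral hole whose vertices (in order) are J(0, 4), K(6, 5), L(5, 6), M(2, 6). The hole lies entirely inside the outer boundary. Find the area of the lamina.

Outer boundary:
Apply the shoelace formula: 2A = Σ (x_i·y_{i+1} − x_{i+1}·y_i), indices taken mod 6.
Σ = (-20) + (30) + (38) + (18) + (58) + (-28) = 96
Area = |Σ|/2 = 48.
Hole:
Apply the shoelace (surveyor's) formula: 2A = Σ (x_i·y_{i+1} − x_{i+1}·y_i), indices taken mod 4.
Σ = (-24) + (11) + (18) + (8) = 13
Area = |Σ|/2 = 6.5.
Net area = 48 − 6.5 = 41.5.

41.5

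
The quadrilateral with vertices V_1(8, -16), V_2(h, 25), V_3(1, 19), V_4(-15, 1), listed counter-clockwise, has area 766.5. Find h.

24

Write out the shoelace sum; only the two edges meeting at V_2 involve h:
2·Area = [(8·25 − h·(-16)) + (h·19 − 1·25)] + 518
       = 35·h + 693 = 1533
⇒ h = 24.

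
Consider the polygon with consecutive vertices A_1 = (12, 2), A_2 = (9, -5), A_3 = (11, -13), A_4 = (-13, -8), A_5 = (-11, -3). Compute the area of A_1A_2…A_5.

A_1→A_2: (12)(-5) − (9)(2) = -78
A_2→A_3: (9)(-13) − (11)(-5) = -62
A_3→A_4: (11)(-8) − (-13)(-13) = -257
A_4→A_5: (-13)(-3) − (-11)(-8) = -49
A_5→A_1: (-11)(2) − (12)(-3) = 14
Σ = -432
Area = |Σ|/2 = 216.

216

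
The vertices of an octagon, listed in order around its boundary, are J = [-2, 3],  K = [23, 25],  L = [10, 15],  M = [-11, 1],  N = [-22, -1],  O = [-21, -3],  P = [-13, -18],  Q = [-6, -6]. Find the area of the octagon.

Σ = (-119) + (95) + (175) + (33) + (45) + (339) + (-30) + (-30) = 508
Area = |Σ|/2 = 254.

254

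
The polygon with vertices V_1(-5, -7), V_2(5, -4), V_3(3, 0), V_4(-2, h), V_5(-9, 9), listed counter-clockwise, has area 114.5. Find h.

The doubled signed area Σ (x_i y_{i+1} − x_{i+1} y_i) is linear in h.
With h=0 it equals 157; the coefficient of h is 12 (from the two edges through V_4).
So 12·h + 157 = 2·114.5 = 229 ⇒ h = 6.

6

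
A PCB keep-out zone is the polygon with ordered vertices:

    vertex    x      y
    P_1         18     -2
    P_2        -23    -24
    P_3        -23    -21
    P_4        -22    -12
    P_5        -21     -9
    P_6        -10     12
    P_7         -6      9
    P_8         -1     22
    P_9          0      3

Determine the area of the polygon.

663.5

Cross-terms: -478, -69, -186, -54, -342, -18, -123, -3, -54  ⇒  Σ = -1327
Area = |Σ|/2 = 663.5.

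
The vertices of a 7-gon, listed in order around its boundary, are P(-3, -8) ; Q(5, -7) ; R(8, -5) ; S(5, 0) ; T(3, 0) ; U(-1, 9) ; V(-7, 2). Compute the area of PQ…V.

133.5

Σ = (61) + (31) + (25) + (0) + (27) + (61) + (62) = 267
Area = |Σ|/2 = 133.5.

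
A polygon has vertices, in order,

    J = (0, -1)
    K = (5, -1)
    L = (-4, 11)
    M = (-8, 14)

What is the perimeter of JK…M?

42

|JK| = √((5)² + (0)²) = √25 = 5
|KL| = √((-9)² + (12)²) = √225 = 15
|LM| = √((-4)² + (3)²) = √25 = 5
|MJ| = √((8)² + (-15)²) = √289 = 17
Perimeter = 5 + 15 + 5 + 17 = 42.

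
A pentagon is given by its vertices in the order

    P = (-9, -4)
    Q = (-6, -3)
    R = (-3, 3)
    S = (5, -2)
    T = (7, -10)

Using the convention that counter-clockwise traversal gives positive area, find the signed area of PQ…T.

Σ = (3) + (-27) + (-9) + (-36) + (-118) = -187
Signed area = Σ/2 = -93.5 (negative ⇒ clockwise traversal).

-93.5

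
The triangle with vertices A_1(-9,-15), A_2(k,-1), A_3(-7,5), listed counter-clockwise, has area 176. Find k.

Write out the shoelace sum; only the two edges meeting at A_2 involve k:
2·Area = [((-9)·(-1) − k·(-15)) + (k·5 − (-7)·(-1))] + 150
       = 20·k + 152 = 352
⇒ k = 10.

10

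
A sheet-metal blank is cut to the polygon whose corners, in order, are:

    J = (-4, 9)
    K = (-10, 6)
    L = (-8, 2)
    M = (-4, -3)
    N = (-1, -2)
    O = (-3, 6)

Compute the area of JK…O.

Σ = (66) + (28) + (32) + (5) + (-12) + (-3) = 116
Area = |Σ|/2 = 58.

58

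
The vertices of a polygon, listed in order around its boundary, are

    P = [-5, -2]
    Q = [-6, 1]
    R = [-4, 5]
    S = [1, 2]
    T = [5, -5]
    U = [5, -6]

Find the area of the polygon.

Apply the surveyor's formula: 2A = Σ (x_i·y_{i+1} − x_{i+1}·y_i), indices taken mod 6.
Σ = (-17) + (-26) + (-13) + (-15) + (-5) + (-40) = -116
Area = |Σ|/2 = 58.

58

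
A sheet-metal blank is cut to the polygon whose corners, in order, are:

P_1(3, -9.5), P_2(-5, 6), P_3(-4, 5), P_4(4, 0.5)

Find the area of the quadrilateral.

46

Apply the shoelace formula: 2A = Σ (x_i·y_{i+1} − x_{i+1}·y_i), indices taken mod 4.
Σ = (-29.5) + (-1) + (-22) + (-39.5) = -92
Area = |Σ|/2 = 46.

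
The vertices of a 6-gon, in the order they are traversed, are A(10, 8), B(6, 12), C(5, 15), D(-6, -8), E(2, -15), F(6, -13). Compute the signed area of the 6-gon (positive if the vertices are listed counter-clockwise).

Apply the shoelace formula: 2A = Σ (x_i·y_{i+1} − x_{i+1}·y_i), indices taken mod 6.
Σ = (72) + (30) + (50) + (106) + (64) + (178) = 500
Signed area = Σ/2 = 250 (positive ⇒ counter-clockwise traversal).

250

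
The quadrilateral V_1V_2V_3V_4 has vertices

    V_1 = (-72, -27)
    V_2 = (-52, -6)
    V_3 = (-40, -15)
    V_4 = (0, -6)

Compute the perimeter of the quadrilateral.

160

|V_1V_2| = √((20)² + (21)²) = √841 = 29
|V_2V_3| = √((12)² + (-9)²) = √225 = 15
|V_3V_4| = √((40)² + (9)²) = √1681 = 41
|V_4V_1| = √((-72)² + (-21)²) = √5625 = 75
Perimeter = 29 + 15 + 41 + 75 = 160.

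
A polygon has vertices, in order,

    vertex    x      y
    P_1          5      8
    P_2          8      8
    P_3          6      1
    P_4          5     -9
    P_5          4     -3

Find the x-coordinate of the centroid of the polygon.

303/55

Apply the surveyor's formula. First the cross-terms c_i = x_i·y_{i+1} − x_{i+1}·y_i:
  -24, -40, -59, 21, 47  ⇒  2A = -55, A = -27.5.
Then Σ (x_i + x_{i+1})·c_i = -909, so x̄ = -909 / (6·(-27.5)) = 303/55.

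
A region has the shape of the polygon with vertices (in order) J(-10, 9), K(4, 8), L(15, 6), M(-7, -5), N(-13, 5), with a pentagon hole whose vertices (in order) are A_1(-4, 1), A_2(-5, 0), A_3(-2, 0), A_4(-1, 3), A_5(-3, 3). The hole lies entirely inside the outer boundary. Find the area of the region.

Outer boundary:
Apply the shoelace formula: 2A = Σ (x_i·y_{i+1} − x_{i+1}·y_i), indices taken mod 5.
Cross-terms: -116, -96, -33, -100, -67  ⇒  Σ = -412
Area = |Σ|/2 = 206.
Hole:
Σ = (5) + (0) + (-6) + (6) + (9) = 14
Area = |Σ|/2 = 7.
Net area = 206 − 7 = 199.

199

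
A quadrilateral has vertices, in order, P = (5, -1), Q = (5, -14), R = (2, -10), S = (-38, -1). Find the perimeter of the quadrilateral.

102

|PQ| = √((0)² + (-13)²) = √169 = 13
|QR| = √((-3)² + (4)²) = √25 = 5
|RS| = √((-40)² + (9)²) = √1681 = 41
|SP| = √((43)² + (0)²) = √1849 = 43
Perimeter = 13 + 5 + 41 + 43 = 102.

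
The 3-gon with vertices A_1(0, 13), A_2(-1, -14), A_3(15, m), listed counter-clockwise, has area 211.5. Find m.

-5

Write out the shoelace sum; only the two edges meeting at A_3 involve m:
2·Area = [((-1)·m − 15·(-14)) + (15·13 − 0·m)] + 13
       = -1·m + 418 = 423
⇒ m = -5.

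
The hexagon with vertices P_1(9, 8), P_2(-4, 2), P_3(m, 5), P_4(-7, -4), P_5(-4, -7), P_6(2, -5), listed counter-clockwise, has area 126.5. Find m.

-10

Write out the shoelace sum; only the two edges meeting at P_3 involve m:
2·Area = [((-4)·5 − m·2) + (m·(-4) − (-7)·5)] + 178
       = -6·m + 193 = 253
⇒ m = -10.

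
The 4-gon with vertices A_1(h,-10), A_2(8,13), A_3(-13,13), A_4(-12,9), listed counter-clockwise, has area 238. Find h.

Write out the shoelace sum; only the two edges meeting at A_1 involve h:
2·Area = [((-12)·(-10) − h·9) + (h·13 − 8·(-10))] + 312
       = 4·h + 512 = 476
⇒ h = -9.

-9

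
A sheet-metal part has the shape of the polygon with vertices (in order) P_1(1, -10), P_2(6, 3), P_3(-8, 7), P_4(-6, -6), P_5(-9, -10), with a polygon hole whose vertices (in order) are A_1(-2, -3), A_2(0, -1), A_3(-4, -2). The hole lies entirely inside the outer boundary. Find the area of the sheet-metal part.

159.5

Outer boundary:
Apply the shoelace (surveyor's) formula: 2A = Σ (x_i·y_{i+1} − x_{i+1}·y_i), indices taken mod 5.
P_1→P_2: (1)(3) − (6)(-10) = 63
P_2→P_3: (6)(7) − (-8)(3) = 66
P_3→P_4: (-8)(-6) − (-6)(7) = 90
P_4→P_5: (-6)(-10) − (-9)(-6) = 6
P_5→P_1: (-9)(-10) − (1)(-10) = 100
Σ = 325
Area = |Σ|/2 = 162.5.
Hole:
Apply the shoelace (surveyor's) formula: 2A = Σ (x_i·y_{i+1} − x_{i+1}·y_i), indices taken mod 3.
A_1→A_2: (-2)(-1) − (0)(-3) = 2
A_2→A_3: (0)(-2) − (-4)(-1) = -4
A_3→A_1: (-4)(-3) − (-2)(-2) = 8
Σ = 6
Area = |Σ|/2 = 3.
Net area = 162.5 − 3 = 159.5.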